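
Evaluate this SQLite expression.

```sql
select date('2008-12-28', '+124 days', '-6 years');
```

Applying '+124 days' to 2008-12-28: counting 124 days forward gives 2009-05-01.
Adding -6 years to 2009-05-01 gives 2003-05-01.

2003-05-01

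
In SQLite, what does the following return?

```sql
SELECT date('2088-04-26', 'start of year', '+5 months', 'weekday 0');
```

`start of year` rewinds 2088-04-26 to 2088-01-01.
Adding +5 months to 2088-01-01 gives 2088-06-01.
`weekday 0` advances to the next Sunday; 2088-06-01 is a Tuesday, so it moves forward to 2088-06-06.

2088-06-06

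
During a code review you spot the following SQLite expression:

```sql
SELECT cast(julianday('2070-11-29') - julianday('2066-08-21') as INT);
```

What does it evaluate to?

10 days remain in August 2066 after the 21st (31 − 21).
Full months from September 2066 through October 2070 contribute their day counts.
Then 29 days into November 2070.
Total: 10 + 30 + 31 + 30 + 31 + 31 + 28 + 31 + 30 + 31 + 30 + 31 + 31 + 30 + 31 + 30 + 31 + 31 + 29 + 31 + 30 + 31 + 30 + 31 + 31 + 30 + 31 + 30 + 31 + 31 + 28 + 31 + 30 + 31 + 30 + 31 + 31 + 30 + 31 + 30 + 31 + 31 + 28 + 31 + 30 + 31 + 30 + 31 + 31 + 30 + 31 + 29 = 1561.

1561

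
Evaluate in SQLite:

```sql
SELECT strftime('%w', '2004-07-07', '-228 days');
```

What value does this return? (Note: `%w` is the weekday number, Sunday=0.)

6

First apply '-228 days': 2004-07-07 → 2003-11-22.
2003-11-22 is a Saturday; with Sunday=0 that is 6.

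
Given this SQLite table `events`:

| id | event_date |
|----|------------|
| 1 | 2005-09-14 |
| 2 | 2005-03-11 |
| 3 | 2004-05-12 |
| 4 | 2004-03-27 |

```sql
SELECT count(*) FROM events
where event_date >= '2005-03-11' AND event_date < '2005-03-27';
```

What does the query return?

1

Rows in [2005-03-11, 2005-03-27): 2005-03-11 → 1 row.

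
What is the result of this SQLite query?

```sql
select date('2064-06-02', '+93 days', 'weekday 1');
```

Applying '+93 days' to 2064-06-02: counting 93 days forward gives 2064-09-03.
`weekday 1` advances to the next Monday; 2064-09-03 is a Wednesday, so it moves forward to 2064-09-08.

2064-09-08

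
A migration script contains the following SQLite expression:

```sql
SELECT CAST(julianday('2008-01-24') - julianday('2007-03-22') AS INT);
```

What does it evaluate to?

9 days remain in March 2007 after the 22nd (31 − 22).
Full months from April 2007 through December 2007 contribute their day counts.
Then 24 days into January 2008.
Total: 9 + 30 + 31 + 30 + 31 + 31 + 30 + 31 + 30 + 31 + 24 = 308.

308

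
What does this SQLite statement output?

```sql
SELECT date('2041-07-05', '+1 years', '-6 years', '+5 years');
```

Adding +1 year to 2041-07-05 gives 2042-07-05.
Adding -6 years to 2042-07-05 gives 2036-07-05.
Adding +5 years to 2036-07-05 gives 2041-07-05.

2041-07-05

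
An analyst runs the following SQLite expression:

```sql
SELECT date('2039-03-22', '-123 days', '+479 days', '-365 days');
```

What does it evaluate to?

Applying '-123 days' to 2039-03-22: counting 123 days back gives 2038-11-19.
Applying '+479 days' to 2038-11-19: counting 479 days forward gives 2040-03-12.
Applying '-365 days' to 2040-03-12: counting 365 days back gives 2039-03-13.

2039-03-13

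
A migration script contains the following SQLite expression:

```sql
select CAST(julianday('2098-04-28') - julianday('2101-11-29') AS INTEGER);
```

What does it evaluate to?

2 days remain in April 2098 after the 28th (30 − 28).
Full months from May 2098 through October 2101 contribute their day counts.
Then 29 days into November 2101.
Total: 2 + 31 + 30 + 31 + 31 + 30 + 31 + 30 + 31 + 31 + 28 + 31 + 30 + 31 + 30 + 31 + 31 + 30 + 31 + 30 + 31 + 31 + 28 + 31 + 30 + 31 + 30 + 31 + 31 + 30 + 31 + 30 + 31 + 31 + 28 + 31 + 30 + 31 + 30 + 31 + 31 + 30 + 31 + 29 = 1310.
The subtraction is earlier − later, so the result is −1310 → -1310.

-1310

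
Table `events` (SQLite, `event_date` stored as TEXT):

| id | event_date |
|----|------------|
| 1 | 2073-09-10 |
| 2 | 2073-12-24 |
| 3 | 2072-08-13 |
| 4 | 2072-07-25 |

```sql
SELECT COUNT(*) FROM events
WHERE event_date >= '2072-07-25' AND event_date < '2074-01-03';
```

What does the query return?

Rows in [2072-07-25, 2074-01-03): 2073-09-10, 2073-12-24, 2072-08-13, 2072-07-25 → 4 rows.

4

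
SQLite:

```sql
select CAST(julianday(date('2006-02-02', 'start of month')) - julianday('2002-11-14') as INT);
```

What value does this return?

`start of month` rewinds 2006-02-02 to 2006-02-01.
16 days remain in November 2002 after the 14th (30 − 14).
Full months from December 2002 through January 2006 contribute their day counts.
Then 1 day into February 2006.
Total: 16 + 31 + 31 + 28 + 31 + 30 + 31 + 30 + 31 + 31 + 30 + 31 + 30 + 31 + 31 + 29 + 31 + 30 + 31 + 30 + 31 + 31 + 30 + 31 + 30 + 31 + 31 + 28 + 31 + 30 + 31 + 30 + 31 + 31 + 30 + 31 + 30 + 31 + 31 + 1 = 1175.

1175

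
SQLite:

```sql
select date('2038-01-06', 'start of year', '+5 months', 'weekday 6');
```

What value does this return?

`start of year` rewinds 2038-01-06 to 2038-01-01.
Adding +5 months to 2038-01-01 gives 2038-06-01.
`weekday 6` advances to the next Saturday; 2038-06-01 is a Tuesday, so it moves forward to 2038-06-05.

2038-06-05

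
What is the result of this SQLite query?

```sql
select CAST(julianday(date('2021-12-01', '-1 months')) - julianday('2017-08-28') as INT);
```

Adding -1 month to 2021-12-01 gives 2021-11-01.
3 days remain in August 2017 after the 28th (31 − 28).
Full months from September 2017 through October 2021 contribute their day counts.
Then 1 day into November 2021.
Total: 3 + 30 + 31 + 30 + 31 + 31 + 28 + 31 + 30 + 31 + 30 + 31 + 31 + 30 + 31 + 30 + 31 + 31 + 28 + 31 + 30 + 31 + 30 + 31 + 31 + 30 + 31 + 30 + 31 + 31 + 29 + 31 + 30 + 31 + 30 + 31 + 31 + 30 + 31 + 30 + 31 + 31 + 28 + 31 + 30 + 31 + 30 + 31 + 31 + 30 + 31 + 1 = 1526.

1526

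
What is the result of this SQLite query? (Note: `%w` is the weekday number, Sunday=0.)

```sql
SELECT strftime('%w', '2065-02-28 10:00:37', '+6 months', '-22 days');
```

4

First apply '+6 months', '-22 days': 2065-02-28 10:00:37 → 2065-08-06 10:00:37.
2065-08-06 is a Thursday; with Sunday=0 that is 4.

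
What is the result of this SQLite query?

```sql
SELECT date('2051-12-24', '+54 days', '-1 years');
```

2051-02-16

Applying '+54 days' to 2051-12-24: counting 54 days forward gives 2052-02-16.
Adding -1 year to 2052-02-16 gives 2051-02-16.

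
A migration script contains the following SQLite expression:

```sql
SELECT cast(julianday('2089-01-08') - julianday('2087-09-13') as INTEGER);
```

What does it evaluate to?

483

17 days remain in September 2087 after the 13th (30 − 13).
Full months from October 2087 through December 2088 contribute their day counts.
Then 8 days into January 2089.
Total: 17 + 31 + 30 + 31 + 31 + 29 + 31 + 30 + 31 + 30 + 31 + 31 + 30 + 31 + 30 + 31 + 8 = 483.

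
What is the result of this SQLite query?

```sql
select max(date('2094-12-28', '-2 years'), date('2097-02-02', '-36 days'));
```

date('2094-12-28', '-2 years') → 2092-12-28.
date('2097-02-02', '-36 days') → 2096-12-28.
Later of the two is 2096-12-28.

2096-12-28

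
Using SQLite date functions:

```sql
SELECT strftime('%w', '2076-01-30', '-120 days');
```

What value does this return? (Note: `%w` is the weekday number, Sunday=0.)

3

First apply '-120 days': 2076-01-30 → 2075-10-02.
2075-10-02 is a Wednesday; with Sunday=0 that is 3.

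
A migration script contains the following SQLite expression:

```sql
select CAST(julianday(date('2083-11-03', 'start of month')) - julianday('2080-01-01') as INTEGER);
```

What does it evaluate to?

`start of month` rewinds 2083-11-03 to 2083-11-01.
30 days remain in January 2080 after the 1st (31 − 1).
Full months from February 2080 through October 2083 contribute their day counts.
Then 1 day into November 2083.
Total: 30 + 29 + 31 + 30 + 31 + 30 + 31 + 31 + 30 + 31 + 30 + 31 + 31 + 28 + 31 + 30 + 31 + 30 + 31 + 31 + 30 + 31 + 30 + 31 + 31 + 28 + 31 + 30 + 31 + 30 + 31 + 31 + 30 + 31 + 30 + 31 + 31 + 28 + 31 + 30 + 31 + 30 + 31 + 31 + 30 + 31 + 1 = 1400.

1400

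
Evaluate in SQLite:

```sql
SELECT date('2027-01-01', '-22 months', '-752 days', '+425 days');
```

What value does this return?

2024-04-08

Adding -22 months to 2027-01-01 gives 2025-03-01.
Applying '-752 days' to 2025-03-01: counting 752 days back gives 2023-02-08.
Applying '+425 days' to 2023-02-08: counting 425 days forward gives 2024-04-08.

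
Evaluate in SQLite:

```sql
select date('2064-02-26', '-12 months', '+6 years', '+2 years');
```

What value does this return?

Adding -12 months to 2064-02-26 gives 2063-02-26.
Adding +6 years to 2063-02-26 gives 2069-02-26.
Adding +2 years to 2069-02-26 gives 2071-02-26.

2071-02-26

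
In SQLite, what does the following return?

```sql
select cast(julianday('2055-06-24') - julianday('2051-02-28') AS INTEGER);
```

1577

0 days remain in February 2051 after the 28th (28 − 28).
Full months from March 2051 through May 2055 contribute their day counts.
Then 24 days into June 2055.
Total: 0 + 31 + 30 + 31 + 30 + 31 + 31 + 30 + 31 + 30 + 31 + 31 + 29 + 31 + 30 + 31 + 30 + 31 + 31 + 30 + 31 + 30 + 31 + 31 + 28 + 31 + 30 + 31 + 30 + 31 + 31 + 30 + 31 + 30 + 31 + 31 + 28 + 31 + 30 + 31 + 30 + 31 + 31 + 30 + 31 + 30 + 31 + 31 + 28 + 31 + 30 + 31 + 24 = 1577.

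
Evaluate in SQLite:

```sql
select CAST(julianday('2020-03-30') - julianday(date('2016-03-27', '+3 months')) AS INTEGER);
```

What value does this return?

Adding +3 months to 2016-03-27 gives 2016-06-27.
3 days remain in June 2016 after the 27th (30 − 27).
Full months from July 2016 through February 2020 contribute their day counts.
Then 30 days into March 2020.
Total: 3 + 31 + 31 + 30 + 31 + 30 + 31 + 31 + 28 + 31 + 30 + 31 + 30 + 31 + 31 + 30 + 31 + 30 + 31 + 31 + 28 + 31 + 30 + 31 + 30 + 31 + 31 + 30 + 31 + 30 + 31 + 31 + 28 + 31 + 30 + 31 + 30 + 31 + 31 + 30 + 31 + 30 + 31 + 31 + 29 + 30 = 1372.

1372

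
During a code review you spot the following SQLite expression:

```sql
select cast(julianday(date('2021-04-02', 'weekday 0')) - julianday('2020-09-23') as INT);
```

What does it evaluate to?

193

`weekday 0` advances to the next Sunday; 2021-04-02 is a Friday, so it moves forward to 2021-04-04.
7 days remain in September 2020 after the 23rd (30 − 23).
Full months from October 2020 through March 2021 contribute their day counts.
Then 4 days into April 2021.
Total: 7 + 31 + 30 + 31 + 31 + 28 + 31 + 4 = 193.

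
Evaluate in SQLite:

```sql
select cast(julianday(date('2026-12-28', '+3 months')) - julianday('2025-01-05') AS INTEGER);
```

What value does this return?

812

Adding +3 months to 2026-12-28 gives 2027-03-28.
26 days remain in January 2025 after the 5th (31 − 5).
Full months from February 2025 through February 2027 contribute their day counts.
Then 28 days into March 2027.
Total: 26 + 28 + 31 + 30 + 31 + 30 + 31 + 31 + 30 + 31 + 30 + 31 + 31 + 28 + 31 + 30 + 31 + 30 + 31 + 31 + 30 + 31 + 30 + 31 + 31 + 28 + 28 = 812.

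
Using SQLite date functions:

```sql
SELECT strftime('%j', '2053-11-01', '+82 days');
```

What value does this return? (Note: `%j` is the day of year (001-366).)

022

First apply '+82 days': 2053-11-01 → 2054-01-22.
Day-of-year for 2054-01-22: days since 2054-01-01 inclusive = 22, zero-padded to 022.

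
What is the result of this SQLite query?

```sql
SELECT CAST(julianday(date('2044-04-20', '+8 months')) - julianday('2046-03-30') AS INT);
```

-465

Adding +8 months to 2044-04-20 gives 2044-12-20.
11 days remain in December 2044 after the 20th (31 − 20).
Full months from January 2045 through February 2046 contribute their day counts.
Then 30 days into March 2046.
Total: 11 + 31 + 28 + 31 + 30 + 31 + 30 + 31 + 31 + 30 + 31 + 30 + 31 + 31 + 28 + 30 = 465.
The subtraction is earlier − later, so the result is −465 → -465.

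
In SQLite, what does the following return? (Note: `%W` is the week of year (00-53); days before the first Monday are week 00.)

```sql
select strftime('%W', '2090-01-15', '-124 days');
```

First apply '-124 days': 2090-01-15 → 2089-09-13.
2089-09-13 is a Tuesday. SQLite's %W counts Mondays since the year started; the result is 37.

37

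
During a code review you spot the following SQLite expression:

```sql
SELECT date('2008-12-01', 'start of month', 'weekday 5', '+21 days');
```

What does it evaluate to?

2008-12-26

`start of month` rewinds 2008-12-01 to 2008-12-01.
`weekday 5` advances to the next Friday; 2008-12-01 is a Monday, so it moves forward to 2008-12-05.
Advancing 21 more days within December lands on 2008-12-26.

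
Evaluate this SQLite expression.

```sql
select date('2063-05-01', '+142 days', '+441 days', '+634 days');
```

Applying '+142 days' to 2063-05-01: counting 142 days forward gives 2063-09-20.
Applying '+441 days' to 2063-09-20: counting 441 days forward gives 2064-12-04.
Applying '+634 days' to 2064-12-04: counting 634 days forward gives 2066-08-30.

2066-08-30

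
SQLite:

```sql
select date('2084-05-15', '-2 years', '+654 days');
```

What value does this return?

Adding -2 years to 2084-05-15 gives 2082-05-15.
Applying '+654 days' to 2082-05-15: counting 654 days forward gives 2084-02-28.

2084-02-28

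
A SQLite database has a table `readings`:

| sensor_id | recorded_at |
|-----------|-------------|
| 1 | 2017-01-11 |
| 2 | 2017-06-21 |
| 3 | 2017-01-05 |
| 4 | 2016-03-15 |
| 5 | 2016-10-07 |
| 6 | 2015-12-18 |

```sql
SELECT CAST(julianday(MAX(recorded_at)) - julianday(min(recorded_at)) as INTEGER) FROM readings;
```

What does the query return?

MIN = 2015-12-18, MAX = 2017-06-21.
13 days remain in December 2015 after the 18th (31 − 18).
Full months from January 2016 through May 2017 contribute their day counts.
Then 21 days into June 2017.
Total: 13 + 31 + 29 + 31 + 30 + 31 + 30 + 31 + 31 + 30 + 31 + 30 + 31 + 31 + 28 + 31 + 30 + 31 + 21 = 551.

551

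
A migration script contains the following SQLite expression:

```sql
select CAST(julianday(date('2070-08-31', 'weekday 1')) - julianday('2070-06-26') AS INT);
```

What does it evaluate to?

`weekday 1` advances to the next Monday; 2070-08-31 is a Sunday, so it moves forward to 2070-09-01.
4 days remain in June 2070 after the 26th (30 − 26).
July 2070: 31 days.
August 2070: 31 days.
Then 1 day into September 2070.
Total: 4 + 31 + 31 + 1 = 67.

67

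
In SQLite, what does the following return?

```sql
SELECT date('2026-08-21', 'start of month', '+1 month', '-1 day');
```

2026-08-31

`start of month` rewinds 2026-08-21 to 2026-08-01.
Adding +1 month to 2026-08-01 gives 2026-09-01.
Going back 1 day from 2026-09-01 reaches 2026-08-31 (last day of August, 31 days).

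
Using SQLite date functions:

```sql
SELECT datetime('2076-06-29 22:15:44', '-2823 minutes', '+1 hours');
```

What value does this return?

2823 minutes = 47h 3m; -2823 minutes from 2076-06-29 22:15:44 is 2076-06-27 23:12:44 (crosses midnight).
+1 hours from 2076-06-27 23:12:44 is 2076-06-28 00:12:44 (crosses midnight).

2076-06-28 00:12:44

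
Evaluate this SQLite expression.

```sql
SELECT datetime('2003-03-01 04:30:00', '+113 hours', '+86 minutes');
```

2003-03-05 22:56:00

+113 hours from 2003-03-01 04:30:00 is 2003-03-05 21:30:00 (crosses midnight).
86 minutes = 1h 26m; +86 minutes from 2003-03-05 21:30:00 is 2003-03-05 22:56:00.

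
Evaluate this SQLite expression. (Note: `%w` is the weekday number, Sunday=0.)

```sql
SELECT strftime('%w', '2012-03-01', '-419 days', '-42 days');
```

5

First apply '-419 days', '-42 days': 2012-03-01 → 2010-11-26.
2010-11-26 is a Friday; with Sunday=0 that is 5.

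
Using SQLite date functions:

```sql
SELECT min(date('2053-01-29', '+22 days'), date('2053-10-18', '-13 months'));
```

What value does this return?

date('2053-01-29', '+22 days') → 2053-02-20.
date('2053-10-18', '-13 months') → 2052-09-18.
Earlier of the two is 2052-09-18.

2052-09-18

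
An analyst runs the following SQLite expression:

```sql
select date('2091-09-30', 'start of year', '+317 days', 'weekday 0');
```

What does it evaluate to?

`start of year` rewinds 2091-09-30 to 2091-01-01.
Applying '+317 days' to 2091-01-01: counting 317 days forward gives 2091-11-14.
`weekday 0` advances to the next Sunday; 2091-11-14 is a Wednesday, so it moves forward to 2091-11-18.

2091-11-18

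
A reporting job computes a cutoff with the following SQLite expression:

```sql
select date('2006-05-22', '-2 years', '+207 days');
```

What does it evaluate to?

2004-12-15

Adding -2 years to 2006-05-22 gives 2004-05-22.
Applying '+207 days' to 2004-05-22: counting 207 days forward gives 2004-12-15.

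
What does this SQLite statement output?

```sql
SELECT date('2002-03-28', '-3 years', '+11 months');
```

Adding -3 years to 2002-03-28 gives 1999-03-28.
Adding +11 months to 1999-03-28 gives 2000-02-28.

2000-02-28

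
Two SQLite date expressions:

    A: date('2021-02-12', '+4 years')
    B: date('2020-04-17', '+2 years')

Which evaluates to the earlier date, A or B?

A = 2025-02-12.
B = 2022-04-17.
B is earlier.

B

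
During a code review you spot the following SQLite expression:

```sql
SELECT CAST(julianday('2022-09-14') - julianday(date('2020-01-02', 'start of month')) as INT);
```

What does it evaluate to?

`start of month` rewinds 2020-01-02 to 2020-01-01.
30 days remain in January 2020 after the 1st (31 − 1).
Full months from February 2020 through August 2022 contribute their day counts.
Then 14 days into September 2022.
Total: 30 + 29 + 31 + 30 + 31 + 30 + 31 + 31 + 30 + 31 + 30 + 31 + 31 + 28 + 31 + 30 + 31 + 30 + 31 + 31 + 30 + 31 + 30 + 31 + 31 + 28 + 31 + 30 + 31 + 30 + 31 + 31 + 14 = 987.

987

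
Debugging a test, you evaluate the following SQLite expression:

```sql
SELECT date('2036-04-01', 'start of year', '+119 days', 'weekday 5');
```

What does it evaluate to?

2036-05-02

`start of year` rewinds 2036-04-01 to 2036-01-01.
Applying '+119 days' to 2036-01-01: counting 119 days forward gives 2036-04-29.
`weekday 5` advances to the next Friday; 2036-04-29 is a Tuesday, so it moves forward to 2036-05-02.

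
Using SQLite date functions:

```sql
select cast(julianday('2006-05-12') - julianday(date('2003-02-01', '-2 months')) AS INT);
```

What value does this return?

Adding -2 months to 2003-02-01 gives 2002-12-01.
30 days remain in December 2002 after the 1st (31 − 1).
Full months from January 2003 through April 2006 contribute their day counts.
Then 12 days into May 2006.
Total: 30 + 31 + 28 + 31 + 30 + 31 + 30 + 31 + 31 + 30 + 31 + 30 + 31 + 31 + 29 + 31 + 30 + 31 + 30 + 31 + 31 + 30 + 31 + 30 + 31 + 31 + 28 + 31 + 30 + 31 + 30 + 31 + 31 + 30 + 31 + 30 + 31 + 31 + 28 + 31 + 30 + 12 = 1258.

1258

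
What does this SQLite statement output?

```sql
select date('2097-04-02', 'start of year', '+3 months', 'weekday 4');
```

2097-04-04

`start of year` rewinds 2097-04-02 to 2097-01-01.
Adding +3 months to 2097-01-01 gives 2097-04-01.
`weekday 4` advances to the next Thursday; 2097-04-01 is a Monday, so it moves forward to 2097-04-04.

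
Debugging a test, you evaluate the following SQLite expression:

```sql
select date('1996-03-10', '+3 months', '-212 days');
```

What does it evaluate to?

Adding +3 months to 1996-03-10 gives 1996-06-10.
Applying '-212 days' to 1996-06-10: counting 212 days back gives 1995-11-11.

1995-11-11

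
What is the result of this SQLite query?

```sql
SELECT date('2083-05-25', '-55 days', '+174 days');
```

2083-09-21

Applying '-55 days' to 2083-05-25: counting 55 days back gives 2083-03-31.
Applying '+174 days' to 2083-03-31: counting 174 days forward gives 2083-09-21.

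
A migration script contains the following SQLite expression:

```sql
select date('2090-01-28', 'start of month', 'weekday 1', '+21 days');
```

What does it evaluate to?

2090-01-23

`start of month` rewinds 2090-01-28 to 2090-01-01.
`weekday 1` advances to the next Monday; 2090-01-01 is a Sunday, so it moves forward to 2090-01-02.
Advancing 21 more days within January lands on 2090-01-23.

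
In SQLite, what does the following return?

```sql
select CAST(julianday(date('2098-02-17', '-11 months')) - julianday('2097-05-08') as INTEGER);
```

Adding -11 months to 2098-02-17 gives 2097-03-17.
14 days remain in March 2097 after the 17th (31 − 17).
April 2097: 30 days.
Then 8 days into May 2097.
Total: 14 + 30 + 8 = 52.
The subtraction is earlier − later, so the result is −52 → -52.

-52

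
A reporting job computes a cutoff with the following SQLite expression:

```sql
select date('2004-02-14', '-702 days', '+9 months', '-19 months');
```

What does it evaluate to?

Applying '-702 days' to 2004-02-14: counting 702 days back gives 2002-03-14.
Adding +9 months to 2002-03-14 gives 2002-12-14.
Adding -19 months to 2002-12-14 gives 2001-05-14.

2001-05-14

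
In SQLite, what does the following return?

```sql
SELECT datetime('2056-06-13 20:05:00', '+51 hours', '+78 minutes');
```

2056-06-16 00:23:00

+51 hours from 2056-06-13 20:05:00 is 2056-06-15 23:05:00 (crosses midnight).
78 minutes = 1h 18m; +78 minutes from 2056-06-15 23:05:00 is 2056-06-16 00:23:00 (crosses midnight).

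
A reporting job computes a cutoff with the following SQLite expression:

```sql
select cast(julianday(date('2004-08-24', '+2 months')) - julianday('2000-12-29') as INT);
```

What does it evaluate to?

Adding +2 months to 2004-08-24 gives 2004-10-24.
2 days remain in December 2000 after the 29th (31 − 29).
Full months from January 2001 through September 2004 contribute their day counts.
Then 24 days into October 2004.
Total: 2 + 31 + 28 + 31 + 30 + 31 + 30 + 31 + 31 + 30 + 31 + 30 + 31 + 31 + 28 + 31 + 30 + 31 + 30 + 31 + 31 + 30 + 31 + 30 + 31 + 31 + 28 + 31 + 30 + 31 + 30 + 31 + 31 + 30 + 31 + 30 + 31 + 31 + 29 + 31 + 30 + 31 + 30 + 31 + 31 + 30 + 24 = 1395.

1395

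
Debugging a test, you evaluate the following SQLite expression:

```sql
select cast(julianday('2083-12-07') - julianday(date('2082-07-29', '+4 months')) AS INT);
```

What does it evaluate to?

373

Adding +4 months to 2082-07-29 gives 2082-11-29.
1 day remains in November 2082 after the 29th (30 − 29).
Full months from December 2082 through November 2083 contribute their day counts.
Then 7 days into December 2083.
Total: 1 + 31 + 31 + 28 + 31 + 30 + 31 + 30 + 31 + 31 + 30 + 31 + 30 + 7 = 373.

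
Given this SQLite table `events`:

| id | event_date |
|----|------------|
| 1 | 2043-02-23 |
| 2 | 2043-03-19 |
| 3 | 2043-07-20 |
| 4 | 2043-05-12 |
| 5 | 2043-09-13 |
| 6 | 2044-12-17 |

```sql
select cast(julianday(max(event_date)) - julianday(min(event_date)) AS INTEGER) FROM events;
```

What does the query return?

MIN = 2043-02-23, MAX = 2044-12-17.
5 days remain in February 2043 after the 23rd (28 − 23).
Full months from March 2043 through November 2044 contribute their day counts.
Then 17 days into December 2044.
Total: 5 + 31 + 30 + 31 + 30 + 31 + 31 + 30 + 31 + 30 + 31 + 31 + 29 + 31 + 30 + 31 + 30 + 31 + 31 + 30 + 31 + 30 + 17 = 663.

663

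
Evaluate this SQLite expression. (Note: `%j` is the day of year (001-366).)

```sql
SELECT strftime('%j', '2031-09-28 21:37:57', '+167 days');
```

First apply '+167 days': 2031-09-28 21:37:57 → 2032-03-13 21:37:57.
Day-of-year for 2032-03-13: days since 2032-01-01 inclusive = 73, zero-padded to 073.

073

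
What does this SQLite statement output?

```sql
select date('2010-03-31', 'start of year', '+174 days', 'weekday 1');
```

2010-06-28

`start of year` rewinds 2010-03-31 to 2010-01-01.
Applying '+174 days' to 2010-01-01: counting 174 days forward gives 2010-06-24.
`weekday 1` advances to the next Monday; 2010-06-24 is a Thursday, so it moves forward to 2010-06-28.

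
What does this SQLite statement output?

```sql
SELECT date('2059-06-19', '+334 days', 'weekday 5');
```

2060-05-21

Applying '+334 days' to 2059-06-19: counting 334 days forward gives 2060-05-18.
`weekday 5` advances to the next Friday; 2060-05-18 is a Tuesday, so it moves forward to 2060-05-21.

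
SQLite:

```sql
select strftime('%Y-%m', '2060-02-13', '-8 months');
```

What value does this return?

2059-06

First apply '-8 months': 2060-02-13 → 2059-06-13.
`%Y-%m` extracts the year-month: 2059-06.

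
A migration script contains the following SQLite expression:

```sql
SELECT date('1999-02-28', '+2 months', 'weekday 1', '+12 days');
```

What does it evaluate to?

Adding +2 months to 1999-02-28 gives 1999-04-28.
`weekday 1` advances to the next Monday; 1999-04-28 is a Wednesday, so it moves forward to 1999-05-03.
Advancing 12 more days within May lands on 1999-05-15.

1999-05-15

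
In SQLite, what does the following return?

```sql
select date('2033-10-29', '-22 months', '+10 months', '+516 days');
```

Adding -22 months to 2033-10-29 gives 2031-12-29.
Adding +10 months to 2031-12-29 gives 2032-10-29.
Applying '+516 days' to 2032-10-29: counting 516 days forward gives 2034-03-29.

2034-03-29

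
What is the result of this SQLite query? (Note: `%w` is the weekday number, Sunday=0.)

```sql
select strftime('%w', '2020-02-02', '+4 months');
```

2

First apply '+4 months': 2020-02-02 → 2020-06-02.
2020-06-02 is a Tuesday; with Sunday=0 that is 2.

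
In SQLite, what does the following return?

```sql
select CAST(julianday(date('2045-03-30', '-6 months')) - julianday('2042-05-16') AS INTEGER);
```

868

Adding -6 months to 2045-03-30 gives 2044-09-30.
15 days remain in May 2042 after the 16th (31 − 16).
Full months from June 2042 through August 2044 contribute their day counts.
Then 30 days into September 2044.
Total: 15 + 30 + 31 + 31 + 30 + 31 + 30 + 31 + 31 + 28 + 31 + 30 + 31 + 30 + 31 + 31 + 30 + 31 + 30 + 31 + 31 + 29 + 31 + 30 + 31 + 30 + 31 + 31 + 30 = 868.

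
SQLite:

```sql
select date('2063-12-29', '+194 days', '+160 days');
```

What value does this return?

2064-12-17

Applying '+194 days' to 2063-12-29: counting 194 days forward gives 2064-07-10.
Applying '+160 days' to 2064-07-10: counting 160 days forward gives 2064-12-17.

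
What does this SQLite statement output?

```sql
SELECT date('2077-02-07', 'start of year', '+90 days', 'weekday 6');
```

2077-04-03

`start of year` rewinds 2077-02-07 to 2077-01-01.
Applying '+90 days' to 2077-01-01: counting 90 days forward gives 2077-04-01.
`weekday 6` advances to the next Saturday; 2077-04-01 is a Thursday, so it moves forward to 2077-04-03.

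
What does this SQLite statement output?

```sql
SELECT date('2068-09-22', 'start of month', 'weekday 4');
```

2068-09-06

`start of month` rewinds 2068-09-22 to 2068-09-01.
`weekday 4` advances to the next Thursday; 2068-09-01 is a Saturday, so it moves forward to 2068-09-06.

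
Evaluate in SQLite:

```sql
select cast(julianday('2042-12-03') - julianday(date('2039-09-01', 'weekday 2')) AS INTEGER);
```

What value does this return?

`weekday 2` advances to the next Tuesday; 2039-09-01 is a Thursday, so it moves forward to 2039-09-06.
24 days remain in September 2039 after the 6th (30 − 6).
Full months from October 2039 through November 2042 contribute their day counts.
Then 3 days into December 2042.
Total: 24 + 31 + 30 + 31 + 31 + 29 + 31 + 30 + 31 + 30 + 31 + 31 + 30 + 31 + 30 + 31 + 31 + 28 + 31 + 30 + 31 + 30 + 31 + 31 + 30 + 31 + 30 + 31 + 31 + 28 + 31 + 30 + 31 + 30 + 31 + 31 + 30 + 31 + 30 + 3 = 1184.

1184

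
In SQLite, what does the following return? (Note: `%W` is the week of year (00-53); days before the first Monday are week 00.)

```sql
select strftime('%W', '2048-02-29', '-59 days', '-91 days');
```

First apply '-59 days', '-91 days': 2048-02-29 → 2047-10-02.
2047-10-02 is a Wednesday. SQLite's %W counts Mondays since the year started; the result is 39.

39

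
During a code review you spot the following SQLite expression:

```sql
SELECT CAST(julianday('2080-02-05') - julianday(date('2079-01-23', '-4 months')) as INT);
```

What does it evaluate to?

500

Adding -4 months to 2079-01-23 gives 2078-09-23.
7 days remain in September 2078 after the 23rd (30 − 23).
Full months from October 2078 through January 2080 contribute their day counts.
Then 5 days into February 2080.
Total: 7 + 31 + 30 + 31 + 31 + 28 + 31 + 30 + 31 + 30 + 31 + 31 + 30 + 31 + 30 + 31 + 31 + 5 = 500.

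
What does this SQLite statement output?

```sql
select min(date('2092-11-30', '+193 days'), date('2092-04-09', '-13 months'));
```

date('2092-11-30', '+193 days') → 2093-06-11.
date('2092-04-09', '-13 months') → 2091-03-09.
Earlier of the two is 2091-03-09.

2091-03-09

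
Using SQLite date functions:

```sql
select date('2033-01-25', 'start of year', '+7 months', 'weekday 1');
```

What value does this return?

`start of year` rewinds 2033-01-25 to 2033-01-01.
Adding +7 months to 2033-01-01 gives 2033-08-01.
`weekday 1` advances to the next Monday; 2033-08-01 is already a Monday, so it stays at 2033-08-01.

2033-08-01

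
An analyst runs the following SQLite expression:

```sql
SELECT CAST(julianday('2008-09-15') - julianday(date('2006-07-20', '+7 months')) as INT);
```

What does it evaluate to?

573

Adding +7 months to 2006-07-20 gives 2007-02-20.
8 days remain in February 2007 after the 20th (28 − 20).
Full months from March 2007 through August 2008 contribute their day counts.
Then 15 days into September 2008.
Total: 8 + 31 + 30 + 31 + 30 + 31 + 31 + 30 + 31 + 30 + 31 + 31 + 29 + 31 + 30 + 31 + 30 + 31 + 31 + 15 = 573.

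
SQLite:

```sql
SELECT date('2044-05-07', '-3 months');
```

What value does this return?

2044-02-07

Adding -3 months to 2044-05-07 gives 2044-02-07.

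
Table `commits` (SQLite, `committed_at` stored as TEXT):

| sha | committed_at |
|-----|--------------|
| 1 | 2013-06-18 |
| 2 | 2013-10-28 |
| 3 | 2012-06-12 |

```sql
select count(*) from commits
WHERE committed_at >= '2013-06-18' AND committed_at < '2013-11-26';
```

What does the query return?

Rows in [2013-06-18, 2013-11-26): 2013-06-18, 2013-10-28 → 2 rows.

2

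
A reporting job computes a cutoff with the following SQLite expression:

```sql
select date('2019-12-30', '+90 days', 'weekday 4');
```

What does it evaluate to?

Applying '+90 days' to 2019-12-30: counting 90 days forward gives 2020-03-29.
`weekday 4` advances to the next Thursday; 2020-03-29 is a Sunday, so it moves forward to 2020-04-02.

2020-04-02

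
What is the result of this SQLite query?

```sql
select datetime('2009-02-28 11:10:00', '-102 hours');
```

-102 hours from 2009-02-28 11:10:00 is 2009-02-24 05:10:00 (crosses midnight).

2009-02-24 05:10:00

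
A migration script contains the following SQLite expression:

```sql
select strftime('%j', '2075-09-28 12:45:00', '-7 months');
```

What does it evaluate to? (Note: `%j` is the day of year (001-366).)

First apply '-7 months': 2075-09-28 12:45:00 → 2075-02-28 12:45:00.
Day-of-year for 2075-02-28: days since 2075-01-01 inclusive = 59, zero-padded to 059.

059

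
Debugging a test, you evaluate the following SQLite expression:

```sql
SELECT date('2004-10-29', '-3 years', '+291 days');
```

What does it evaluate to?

Adding -3 years to 2004-10-29 gives 2001-10-29.
Applying '+291 days' to 2001-10-29: counting 291 days forward gives 2002-08-16.

2002-08-16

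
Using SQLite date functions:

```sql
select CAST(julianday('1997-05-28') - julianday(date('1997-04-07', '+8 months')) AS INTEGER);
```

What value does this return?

-193

Adding +8 months to 1997-04-07 gives 1997-12-07.
3 days remain in May 1997 after the 28th (31 − 28).
Full months from June 1997 through November 1997 contribute their day counts.
Then 7 days into December 1997.
Total: 3 + 30 + 31 + 31 + 30 + 31 + 30 + 7 = 193.
The subtraction is earlier − later, so the result is −193 → -193.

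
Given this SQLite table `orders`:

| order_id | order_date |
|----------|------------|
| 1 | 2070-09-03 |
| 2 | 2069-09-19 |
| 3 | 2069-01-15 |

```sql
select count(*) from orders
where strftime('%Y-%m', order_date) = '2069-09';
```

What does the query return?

Rows with year-month 2069-09: 2069-09-19 → 1.

1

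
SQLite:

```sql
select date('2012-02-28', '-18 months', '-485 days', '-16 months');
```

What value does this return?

2007-12-30

Adding -18 months to 2012-02-28 gives 2010-08-28.
Applying '-485 days' to 2010-08-28: counting 485 days back gives 2009-04-30.
Adding -16 months to 2009-04-30 gives 2007-12-30.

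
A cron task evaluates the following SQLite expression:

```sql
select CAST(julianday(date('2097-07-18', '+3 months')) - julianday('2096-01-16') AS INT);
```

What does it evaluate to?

641

Adding +3 months to 2097-07-18 gives 2097-10-18.
15 days remain in January 2096 after the 16th (31 − 16).
Full months from February 2096 through September 2097 contribute their day counts.
Then 18 days into October 2097.
Total: 15 + 29 + 31 + 30 + 31 + 30 + 31 + 31 + 30 + 31 + 30 + 31 + 31 + 28 + 31 + 30 + 31 + 30 + 31 + 31 + 30 + 18 = 641.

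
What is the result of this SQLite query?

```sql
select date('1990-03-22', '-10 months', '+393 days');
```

Adding -10 months to 1990-03-22 gives 1989-05-22.
Applying '+393 days' to 1989-05-22: counting 393 days forward gives 1990-06-19.

1990-06-19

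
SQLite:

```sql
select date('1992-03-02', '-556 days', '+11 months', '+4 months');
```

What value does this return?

Applying '-556 days' to 1992-03-02: counting 556 days back gives 1990-08-24.
Adding +11 months to 1990-08-24 gives 1991-07-24.
Adding +4 months to 1991-07-24 gives 1991-11-24.

1991-11-24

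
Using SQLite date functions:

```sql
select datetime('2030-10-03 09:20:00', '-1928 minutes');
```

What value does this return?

1928 minutes = 32h 8m; -1928 minutes from 2030-10-03 09:20:00 is 2030-10-02 01:12:00 (crosses midnight).

2030-10-02 01:12:00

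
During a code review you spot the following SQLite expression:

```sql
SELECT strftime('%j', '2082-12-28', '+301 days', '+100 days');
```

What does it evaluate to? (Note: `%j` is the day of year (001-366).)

First apply '+301 days', '+100 days': 2082-12-28 → 2084-02-02.
Day-of-year for 2084-02-02: days since 2084-01-01 inclusive = 33, zero-padded to 033.

033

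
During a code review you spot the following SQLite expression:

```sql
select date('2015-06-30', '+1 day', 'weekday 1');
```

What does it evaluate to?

2015-07-06

June 2015 has 30 days; 0 remain after the 30th, so 1 days reach 2015-07-01.
`weekday 1` advances to the next Monday; 2015-07-01 is a Wednesday, so it moves forward to 2015-07-06.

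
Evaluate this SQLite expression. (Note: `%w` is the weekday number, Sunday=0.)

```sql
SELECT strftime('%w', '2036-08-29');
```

2036-08-29 is a Friday; with Sunday=0 that is 5.

5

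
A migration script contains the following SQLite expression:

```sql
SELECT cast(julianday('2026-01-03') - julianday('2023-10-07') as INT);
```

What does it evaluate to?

819

24 days remain in October 2023 after the 7th (31 − 7).
Full months from November 2023 through December 2025 contribute their day counts.
Then 3 days into January 2026.
Total: 24 + 30 + 31 + 31 + 29 + 31 + 30 + 31 + 30 + 31 + 31 + 30 + 31 + 30 + 31 + 31 + 28 + 31 + 30 + 31 + 30 + 31 + 31 + 30 + 31 + 30 + 31 + 3 = 819.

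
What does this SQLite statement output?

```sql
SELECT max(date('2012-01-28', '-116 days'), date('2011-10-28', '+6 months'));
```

date('2012-01-28', '-116 days') → 2011-10-04.
date('2011-10-28', '+6 months') → 2012-04-28.
Later of the two is 2012-04-28.

2012-04-28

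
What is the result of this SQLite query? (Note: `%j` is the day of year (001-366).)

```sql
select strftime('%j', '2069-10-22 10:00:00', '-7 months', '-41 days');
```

040

First apply '-7 months', '-41 days': 2069-10-22 10:00:00 → 2069-02-09 10:00:00.
Day-of-year for 2069-02-09: days since 2069-01-01 inclusive = 40, zero-padded to 040.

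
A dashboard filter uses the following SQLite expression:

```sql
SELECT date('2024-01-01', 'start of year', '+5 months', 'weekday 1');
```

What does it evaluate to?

2024-06-03

`start of year` rewinds 2024-01-01 to 2024-01-01.
Adding +5 months to 2024-01-01 gives 2024-06-01.
`weekday 1` advances to the next Monday; 2024-06-01 is a Saturday, so it moves forward to 2024-06-03.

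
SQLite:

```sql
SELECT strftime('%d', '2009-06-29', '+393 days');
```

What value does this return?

27

First apply '+393 days': 2009-06-29 → 2010-07-27.
`%d` extracts the 2-digit day of month: 27.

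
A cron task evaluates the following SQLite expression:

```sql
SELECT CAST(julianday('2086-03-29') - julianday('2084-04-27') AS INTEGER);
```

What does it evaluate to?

701

3 days remain in April 2084 after the 27th (30 − 27).
Full months from May 2084 through February 2086 contribute their day counts.
Then 29 days into March 2086.
Total: 3 + 31 + 30 + 31 + 31 + 30 + 31 + 30 + 31 + 31 + 28 + 31 + 30 + 31 + 30 + 31 + 31 + 30 + 31 + 30 + 31 + 31 + 28 + 29 = 701.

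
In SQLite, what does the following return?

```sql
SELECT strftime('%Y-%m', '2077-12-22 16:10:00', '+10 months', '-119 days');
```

First apply '+10 months', '-119 days': 2077-12-22 16:10:00 → 2078-06-25 16:10:00.
`%Y-%m` extracts the year-month: 2078-06.

2078-06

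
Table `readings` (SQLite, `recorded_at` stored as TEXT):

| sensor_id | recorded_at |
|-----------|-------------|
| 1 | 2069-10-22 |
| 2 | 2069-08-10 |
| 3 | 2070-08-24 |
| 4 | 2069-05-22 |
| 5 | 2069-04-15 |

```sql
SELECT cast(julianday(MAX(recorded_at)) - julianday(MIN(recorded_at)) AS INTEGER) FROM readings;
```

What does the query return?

MIN = 2069-04-15, MAX = 2070-08-24.
15 days remain in April 2069 after the 15th (30 − 15).
Full months from May 2069 through July 2070 contribute their day counts.
Then 24 days into August 2070.
Total: 15 + 31 + 30 + 31 + 31 + 30 + 31 + 30 + 31 + 31 + 28 + 31 + 30 + 31 + 30 + 31 + 24 = 496.

496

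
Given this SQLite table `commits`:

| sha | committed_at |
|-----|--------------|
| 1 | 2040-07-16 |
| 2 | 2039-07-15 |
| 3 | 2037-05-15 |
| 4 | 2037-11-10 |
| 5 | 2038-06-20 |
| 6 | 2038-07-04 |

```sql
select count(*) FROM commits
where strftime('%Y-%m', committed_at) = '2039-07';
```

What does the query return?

1

Rows with year-month 2039-07: 2039-07-15 → 1.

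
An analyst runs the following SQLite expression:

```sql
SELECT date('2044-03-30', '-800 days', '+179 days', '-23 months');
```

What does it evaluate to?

Applying '-800 days' to 2044-03-30: counting 800 days back gives 2042-01-20.
Applying '+179 days' to 2042-01-20: counting 179 days forward gives 2042-07-18.
Adding -23 months to 2042-07-18 gives 2040-08-18.

2040-08-18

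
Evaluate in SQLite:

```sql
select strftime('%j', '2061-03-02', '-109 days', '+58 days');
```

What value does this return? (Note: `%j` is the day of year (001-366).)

First apply '-109 days', '+58 days': 2061-03-02 → 2061-01-10.
Day-of-year for 2061-01-10: days since 2061-01-01 inclusive = 10, zero-padded to 010.

010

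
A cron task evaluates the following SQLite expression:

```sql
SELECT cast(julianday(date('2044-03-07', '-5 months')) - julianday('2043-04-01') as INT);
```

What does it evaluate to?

189

Adding -5 months to 2044-03-07 gives 2043-10-07.
29 days remain in April 2043 after the 1st (30 − 1).
May 2043: 31 days.
June 2043: 30 days.
July 2043: 31 days.
August 2043: 31 days.
September 2043: 30 days.
Then 7 days into October 2043.
Total: 29 + 31 + 30 + 31 + 31 + 30 + 7 = 189.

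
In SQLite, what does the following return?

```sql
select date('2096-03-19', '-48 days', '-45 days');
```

2095-12-17

Applying '-48 days' to 2096-03-19: counting 48 days back gives 2096-01-31.
Applying '-45 days' to 2096-01-31: counting 45 days back gives 2095-12-17.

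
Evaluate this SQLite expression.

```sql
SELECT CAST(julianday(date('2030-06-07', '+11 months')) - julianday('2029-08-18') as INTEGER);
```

627

Adding +11 months to 2030-06-07 gives 2031-05-07.
13 days remain in August 2029 after the 18th (31 − 18).
Full months from September 2029 through April 2031 contribute their day counts.
Then 7 days into May 2031.
Total: 13 + 30 + 31 + 30 + 31 + 31 + 28 + 31 + 30 + 31 + 30 + 31 + 31 + 30 + 31 + 30 + 31 + 31 + 28 + 31 + 30 + 7 = 627.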